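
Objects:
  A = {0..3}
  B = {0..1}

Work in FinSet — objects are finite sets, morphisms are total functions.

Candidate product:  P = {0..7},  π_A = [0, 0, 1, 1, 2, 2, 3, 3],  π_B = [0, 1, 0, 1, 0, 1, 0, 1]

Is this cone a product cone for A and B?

Answer: VALID PRODUCT

Work:
|A|·|B| = 4·2 = 8;  |P| = 8
Check the pairing map k ↦ (π_A(k), π_B(k)):
  0 -> (0,0)
  1 -> (0,1)
  2 -> (1,0)
  3 -> (1,1)
  4 -> (2,0)
  5 -> (2,1)
  6 -> (3,0)
  7 -> (3,1)
distinct pairs in image: 8 / 8 needed
  → bijection onto A×B; projections well-typed.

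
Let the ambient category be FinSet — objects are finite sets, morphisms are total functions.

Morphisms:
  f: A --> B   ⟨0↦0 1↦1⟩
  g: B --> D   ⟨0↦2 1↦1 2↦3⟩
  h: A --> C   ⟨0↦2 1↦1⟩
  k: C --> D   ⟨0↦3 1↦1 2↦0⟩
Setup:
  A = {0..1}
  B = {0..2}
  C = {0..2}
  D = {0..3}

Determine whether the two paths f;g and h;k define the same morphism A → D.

Answer: DOES NOT COMMUTE

Trace:
1) trace f;g:
  0 f-->0 g-->2
  1 f-->1 g-->1
  ⟦path⟧₁ = ⟨0↦2 1↦1⟩
2) trace h;k:
  0 h-->2 k-->0
  1 h-->1 k-->1
  ⟦path⟧₂ = ⟨0↦0 1↦1⟩
Equal? differ; not commutative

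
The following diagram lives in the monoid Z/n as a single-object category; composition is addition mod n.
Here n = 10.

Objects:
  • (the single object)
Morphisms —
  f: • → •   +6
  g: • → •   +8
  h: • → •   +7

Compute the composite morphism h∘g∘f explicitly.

Answer: +1

Work:
  0 +6≡6 +8≡4 +7≡1  (mod 10)
⟦path⟧: +1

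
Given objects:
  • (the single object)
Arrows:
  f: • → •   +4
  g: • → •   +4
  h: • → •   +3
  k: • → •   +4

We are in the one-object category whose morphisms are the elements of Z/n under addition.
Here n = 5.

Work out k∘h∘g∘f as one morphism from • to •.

  0 +4≡4 +4≡3 +3≡1 +4≡0  (mod 5)
⟦path⟧: +0

Answer: +0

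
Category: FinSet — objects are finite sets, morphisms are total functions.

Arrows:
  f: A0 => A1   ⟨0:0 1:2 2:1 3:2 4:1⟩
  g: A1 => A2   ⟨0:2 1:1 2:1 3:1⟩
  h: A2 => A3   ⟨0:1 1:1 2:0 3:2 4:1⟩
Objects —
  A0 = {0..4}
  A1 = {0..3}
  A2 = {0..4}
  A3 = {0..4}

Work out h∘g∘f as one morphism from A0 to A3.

  0 f=>0 g=>2 h=>0
  1 f=>2 g=>1 h=>1
  2 f=>1 g=>1 h=>1
  3 f=>2 g=>1 h=>1
  4 f=>1 g=>1 h=>1
⟦path⟧: ⟨0:0 1:1 2:1 3:1 4:1⟩

Answer: ⟨0:0 1:1 2:1 3:1 4:1⟩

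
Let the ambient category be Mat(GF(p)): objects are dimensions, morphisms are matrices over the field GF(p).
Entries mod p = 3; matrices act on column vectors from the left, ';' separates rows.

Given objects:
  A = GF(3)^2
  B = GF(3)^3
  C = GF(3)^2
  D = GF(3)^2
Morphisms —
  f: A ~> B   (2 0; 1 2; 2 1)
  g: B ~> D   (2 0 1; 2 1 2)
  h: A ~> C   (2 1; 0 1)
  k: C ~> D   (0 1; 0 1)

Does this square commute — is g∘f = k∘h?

Path 1 = f;g:
  e0=(1,0) f~>(2,1,2) g~>(0,0)
  e1=(0,1) f~>(0,2,1) g~>(1,1)
  ⟦path⟧₁ = (0 1; 0 1)
Path 2 = h;k:
  e0=(1,0) h~>(2,0) k~>(0,0)
  e1=(0,1) h~>(1,1) k~>(1,1)
  ⟦path⟧₂ = (0 1; 0 1)
Equal? same morphism ✓

Answer: COMMUTES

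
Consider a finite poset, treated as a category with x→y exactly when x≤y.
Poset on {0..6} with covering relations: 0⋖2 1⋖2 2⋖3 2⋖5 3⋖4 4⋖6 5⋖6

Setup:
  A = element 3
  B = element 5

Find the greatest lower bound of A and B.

{x : x⊑A ∧ x⊑B} = {0,1,2}  (A=3, B=5)
  0 ⊑ 2
  1 ⊑ 2
  2 ⊑ 2
glb = 2

Answer: A∧B = 2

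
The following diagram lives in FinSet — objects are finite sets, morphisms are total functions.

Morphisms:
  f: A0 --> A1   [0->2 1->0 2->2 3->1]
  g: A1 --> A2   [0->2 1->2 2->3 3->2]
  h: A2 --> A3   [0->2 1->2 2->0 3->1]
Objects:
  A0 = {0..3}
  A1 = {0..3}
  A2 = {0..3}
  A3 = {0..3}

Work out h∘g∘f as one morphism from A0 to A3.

  0 f-->2 g-->3 h-->1
  1 f-->0 g-->2 h-->0
  2 f-->2 g-->3 h-->1
  3 f-->1 g-->2 h-->0
⟦path⟧: [0->1 1->0 2->1 3->0]

Answer: [0->1 1->0 2->1 3->0]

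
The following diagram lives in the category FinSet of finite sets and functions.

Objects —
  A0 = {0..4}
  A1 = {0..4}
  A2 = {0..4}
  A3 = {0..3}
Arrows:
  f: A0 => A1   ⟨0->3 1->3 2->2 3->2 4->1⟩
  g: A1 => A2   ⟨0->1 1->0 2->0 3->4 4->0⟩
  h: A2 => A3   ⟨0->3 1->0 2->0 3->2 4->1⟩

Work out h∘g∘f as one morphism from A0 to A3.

  0 f=>3 g=>4 h=>1
  1 f=>3 g=>4 h=>1
  2 f=>2 g=>0 h=>3
  3 f=>2 g=>0 h=>3
  4 f=>1 g=>0 h=>3
⟦path⟧: ⟨0->1 1->1 2->3 3->3 4->3⟩

Answer: ⟨0->1 1->1 2->3 3->3 4->3⟩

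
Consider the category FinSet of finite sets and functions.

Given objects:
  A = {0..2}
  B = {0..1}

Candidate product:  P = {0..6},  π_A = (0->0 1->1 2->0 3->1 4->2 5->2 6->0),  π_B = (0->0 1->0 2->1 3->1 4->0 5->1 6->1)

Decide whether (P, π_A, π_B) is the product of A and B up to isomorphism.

|A|·|B| = 3·2 = 6;  |P| = 7
  → cardinalities differ; no bijection possible.

Answer: NOT A VALID PRODUCT — |P|=7 ≠ |A|·|B|=6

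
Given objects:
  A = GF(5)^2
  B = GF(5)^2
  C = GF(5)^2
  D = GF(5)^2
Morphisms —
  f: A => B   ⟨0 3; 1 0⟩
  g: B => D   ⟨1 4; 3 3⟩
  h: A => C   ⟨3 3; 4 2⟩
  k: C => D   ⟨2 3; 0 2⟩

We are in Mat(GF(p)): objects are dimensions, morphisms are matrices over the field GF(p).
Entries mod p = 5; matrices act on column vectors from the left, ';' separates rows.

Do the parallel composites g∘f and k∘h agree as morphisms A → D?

Along f;g (path 1):
  e0=[1,0] f=>[0,1] g=>[4,3]
  e1=[0,1] f=>[3,0] g=>[3,4]
  composite₁ = ⟨4 3; 3 4⟩
Along h;k (path 2):
  e0=[1,0] h=>[3,4] k=>[3,3]
  e1=[0,1] h=>[3,2] k=>[2,4]
  composite₂ = ⟨3 2; 3 4⟩
Equal? distinct morphisms ✗

Answer: DOES NOT COMMUTE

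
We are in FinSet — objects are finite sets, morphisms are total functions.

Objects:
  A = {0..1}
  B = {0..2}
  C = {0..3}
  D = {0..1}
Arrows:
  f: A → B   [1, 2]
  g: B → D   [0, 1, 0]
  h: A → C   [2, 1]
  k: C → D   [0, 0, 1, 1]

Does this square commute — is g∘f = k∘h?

Answer: COMMUTES

Derivation:
Path 1 = f;g:
  0 f→1 g→1
  1 f→2 g→0
  composite₁ = [1, 0]
Path 2 = h;k:
  0 h→2 k→1
  1 h→1 k→0
  composite₂ = [1, 0]
Equal? same morphism ✓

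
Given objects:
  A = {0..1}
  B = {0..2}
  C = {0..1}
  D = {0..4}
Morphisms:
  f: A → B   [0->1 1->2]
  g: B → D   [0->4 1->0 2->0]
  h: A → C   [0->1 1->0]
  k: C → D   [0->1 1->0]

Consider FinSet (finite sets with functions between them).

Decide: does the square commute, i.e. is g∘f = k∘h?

Path 1 = f;g:
  0 f→1 g→0
  1 f→2 g→0
  ⟦path⟧₁ = [0->0 1->0]
Path 2 = h;k:
  0 h→1 k→0
  1 h→0 k→1
  ⟦path⟧₂ = [0->0 1->1]
Equal? NO — does not commute

Answer: DOES NOT COMMUTE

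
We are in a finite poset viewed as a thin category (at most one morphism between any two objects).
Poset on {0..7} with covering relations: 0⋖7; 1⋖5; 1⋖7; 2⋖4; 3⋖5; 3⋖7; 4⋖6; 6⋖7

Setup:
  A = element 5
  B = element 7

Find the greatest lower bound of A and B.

Answer: NO MEET EXISTS

Derivation:
Lower bounds of A=5 and B=7: {1,3}
  maximal lower bounds 1 and 3 are incomparable: neither 1<=3 nor 3<=1
→ no greatest lower bound exists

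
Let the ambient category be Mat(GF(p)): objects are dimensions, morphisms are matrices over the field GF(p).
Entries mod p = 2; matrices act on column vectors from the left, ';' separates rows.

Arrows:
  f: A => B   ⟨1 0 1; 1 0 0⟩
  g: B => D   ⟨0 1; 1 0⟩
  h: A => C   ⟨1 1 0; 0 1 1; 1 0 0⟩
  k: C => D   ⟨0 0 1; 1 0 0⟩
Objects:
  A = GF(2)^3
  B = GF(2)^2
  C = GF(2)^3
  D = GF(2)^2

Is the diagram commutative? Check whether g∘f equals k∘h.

Path 1 = f;g:
  e0=(1,0,0) f=>(1,1) g=>(1,1)
  e1=(0,1,0) f=>(0,0) g=>(0,0)
  e2=(0,0,1) f=>(1,0) g=>(0,1)
  result₁ = ⟨1 0 0; 1 0 1⟩
Path 2 = h;k:
  e0=(1,0,0) h=>(1,0,1) k=>(1,1)
  e1=(0,1,0) h=>(1,1,0) k=>(0,1)
  e2=(0,0,1) h=>(0,1,0) k=>(0,0)
  result₂ = ⟨1 0 0; 1 1 0⟩
Equal? distinct morphisms ✗

Answer: DOES NOT COMMUTE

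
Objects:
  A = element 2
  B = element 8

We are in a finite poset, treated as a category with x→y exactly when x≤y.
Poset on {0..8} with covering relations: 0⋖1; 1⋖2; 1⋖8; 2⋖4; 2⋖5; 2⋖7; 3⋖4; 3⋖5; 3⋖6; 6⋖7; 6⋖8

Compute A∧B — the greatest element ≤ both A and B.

Common predecessors of 2,8: {0,1}
  0 <= 1
  1 <= 1
glb = 1

Answer: A∧B = 1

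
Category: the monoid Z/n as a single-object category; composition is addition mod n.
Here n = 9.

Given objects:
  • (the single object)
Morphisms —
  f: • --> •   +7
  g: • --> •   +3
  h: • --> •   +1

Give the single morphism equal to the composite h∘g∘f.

  0 +7≡7 +3≡1 +1≡2  (mod 9)
composite: +2

Answer: +2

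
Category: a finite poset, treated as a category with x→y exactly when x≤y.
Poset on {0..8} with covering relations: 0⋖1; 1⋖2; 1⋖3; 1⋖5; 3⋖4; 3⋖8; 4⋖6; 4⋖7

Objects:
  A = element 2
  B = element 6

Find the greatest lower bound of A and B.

Answer: A∧B = 1

Trace:
Common predecessors of 2,6: {0,1}
  0 ≤ 1
  1 ≤ 1
glb = 1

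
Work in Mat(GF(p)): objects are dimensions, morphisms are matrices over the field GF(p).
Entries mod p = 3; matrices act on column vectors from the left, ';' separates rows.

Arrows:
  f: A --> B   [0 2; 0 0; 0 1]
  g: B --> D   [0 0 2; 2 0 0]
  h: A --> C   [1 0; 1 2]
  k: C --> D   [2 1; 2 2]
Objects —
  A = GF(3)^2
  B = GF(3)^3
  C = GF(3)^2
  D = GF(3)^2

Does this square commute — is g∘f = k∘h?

Answer: DOES NOT COMMUTE

Derivation:
Path 1 = f;g:
  e0=[1,0] f-->[0,0,0] g-->[0,0]
  e1=[0,1] f-->[2,0,1] g-->[2,1]
  ⟦path⟧₁ = [0 2; 0 1]
Path 2 = h;k:
  e0=[1,0] h-->[1,1] k-->[0,1]
  e1=[0,1] h-->[0,2] k-->[2,1]
  ⟦path⟧₂ = [0 2; 1 1]
Equal? NO — does not commute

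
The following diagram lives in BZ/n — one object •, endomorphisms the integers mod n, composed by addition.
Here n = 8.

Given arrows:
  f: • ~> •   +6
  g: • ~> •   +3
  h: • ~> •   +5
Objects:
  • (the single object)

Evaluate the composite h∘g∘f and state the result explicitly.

  0 +6≡6 +3≡1 +5≡6  (mod 8)
⟦path⟧: +6

Answer: +6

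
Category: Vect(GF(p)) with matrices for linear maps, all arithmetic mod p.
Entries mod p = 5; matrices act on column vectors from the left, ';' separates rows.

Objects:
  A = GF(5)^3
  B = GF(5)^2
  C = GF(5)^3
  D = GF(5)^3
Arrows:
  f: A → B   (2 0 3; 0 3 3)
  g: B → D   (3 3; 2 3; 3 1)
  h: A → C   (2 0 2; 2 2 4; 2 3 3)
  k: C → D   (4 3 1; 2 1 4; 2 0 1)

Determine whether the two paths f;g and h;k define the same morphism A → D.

Answer: COMMUTES

Work:
1) trace f;g:
  e0=⟨1,0,0⟩ f→⟨2,0⟩ g→⟨1,4,1⟩
  e1=⟨0,1,0⟩ f→⟨0,3⟩ g→⟨4,4,3⟩
  e2=⟨0,0,1⟩ f→⟨3,3⟩ g→⟨3,0,2⟩
  composite₁ = (1 4 3; 4 4 0; 1 3 2)
2) trace h;k:
  e0=⟨1,0,0⟩ h→⟨2,2,2⟩ k→⟨1,4,1⟩
  e1=⟨0,1,0⟩ h→⟨0,2,3⟩ k→⟨4,4,3⟩
  e2=⟨0,0,1⟩ h→⟨2,4,3⟩ k→⟨3,0,2⟩
  composite₂ = (1 4 3; 4 4 0; 1 3 2)
Equal? equal; square commutes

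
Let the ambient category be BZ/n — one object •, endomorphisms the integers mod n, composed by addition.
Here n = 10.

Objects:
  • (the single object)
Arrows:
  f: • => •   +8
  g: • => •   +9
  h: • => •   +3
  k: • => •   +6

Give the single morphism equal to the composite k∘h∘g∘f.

  0 +8≡8 +9≡7 +3≡0 +6≡6  (mod 10)
result: +6

Answer: +6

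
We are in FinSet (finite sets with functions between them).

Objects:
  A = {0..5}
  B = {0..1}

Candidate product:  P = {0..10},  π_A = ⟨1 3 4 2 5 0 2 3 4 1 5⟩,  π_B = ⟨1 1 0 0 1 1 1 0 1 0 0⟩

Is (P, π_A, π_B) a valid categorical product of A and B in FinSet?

|A|·|B| = 6·2 = 12;  |P| = 11
  → cardinalities differ; no bijection possible.

Answer: NOT A VALID PRODUCT — |P|=11 ≠ |A|·|B|=12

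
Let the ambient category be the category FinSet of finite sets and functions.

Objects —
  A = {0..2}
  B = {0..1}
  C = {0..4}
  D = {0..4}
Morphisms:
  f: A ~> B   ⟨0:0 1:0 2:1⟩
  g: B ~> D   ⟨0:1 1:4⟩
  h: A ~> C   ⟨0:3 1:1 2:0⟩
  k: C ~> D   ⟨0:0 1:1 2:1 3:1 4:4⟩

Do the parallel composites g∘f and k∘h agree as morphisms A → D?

Path 1 = f;g:
  0 f~>0 g~>1
  1 f~>0 g~>1
  2 f~>1 g~>4
  composite₁ = ⟨0:1 1:1 2:4⟩
Path 2 = h;k:
  0 h~>3 k~>1
  1 h~>1 k~>1
  2 h~>0 k~>0
  composite₂ = ⟨0:1 1:1 2:0⟩
Equal? distinct morphisms ✗

Answer: DOES NOT COMMUTE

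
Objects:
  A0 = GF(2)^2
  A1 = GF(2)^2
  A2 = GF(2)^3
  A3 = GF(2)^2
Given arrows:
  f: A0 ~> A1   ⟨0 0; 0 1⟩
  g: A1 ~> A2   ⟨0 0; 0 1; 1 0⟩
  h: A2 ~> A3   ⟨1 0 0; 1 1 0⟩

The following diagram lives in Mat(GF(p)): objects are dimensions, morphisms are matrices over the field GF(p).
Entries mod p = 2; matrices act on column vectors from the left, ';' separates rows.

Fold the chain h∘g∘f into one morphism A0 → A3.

  e0=⟨1,0⟩ f~>⟨0,0⟩ g~>⟨0,0,0⟩ h~>⟨0,0⟩
  e1=⟨0,1⟩ f~>⟨0,1⟩ g~>⟨0,1,0⟩ h~>⟨0,1⟩
composite: ⟨0 0; 0 1⟩

Answer: ⟨0 0; 0 1⟩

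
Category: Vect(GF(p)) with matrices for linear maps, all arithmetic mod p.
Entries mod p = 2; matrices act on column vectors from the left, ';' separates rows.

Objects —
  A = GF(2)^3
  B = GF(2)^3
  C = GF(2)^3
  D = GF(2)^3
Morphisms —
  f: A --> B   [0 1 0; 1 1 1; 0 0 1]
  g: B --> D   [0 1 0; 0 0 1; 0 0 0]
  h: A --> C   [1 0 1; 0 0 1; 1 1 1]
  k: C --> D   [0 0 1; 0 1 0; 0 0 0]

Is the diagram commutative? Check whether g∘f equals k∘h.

Answer: COMMUTES

Trace:
1) trace f;g:
  e0=⟨1,0,0⟩ f-->⟨0,1,0⟩ g-->⟨1,0,0⟩
  e1=⟨0,1,0⟩ f-->⟨1,1,0⟩ g-->⟨1,0,0⟩
  e2=⟨0,0,1⟩ f-->⟨0,1,1⟩ g-->⟨1,1,0⟩
  composite₁ = [1 1 1; 0 0 1; 0 0 0]
2) trace h;k:
  e0=⟨1,0,0⟩ h-->⟨1,0,1⟩ k-->⟨1,0,0⟩
  e1=⟨0,1,0⟩ h-->⟨0,0,1⟩ k-->⟨1,0,0⟩
  e2=⟨0,0,1⟩ h-->⟨1,1,1⟩ k-->⟨1,1,0⟩
  composite₂ = [1 1 1; 0 0 1; 0 0 0]
Equal? YES — commutes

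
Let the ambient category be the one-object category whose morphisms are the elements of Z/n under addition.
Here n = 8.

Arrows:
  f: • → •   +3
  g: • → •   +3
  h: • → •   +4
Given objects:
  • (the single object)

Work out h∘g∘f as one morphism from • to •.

  0 +3≡3 +3≡6 +4≡2  (mod 8)
⟦path⟧: +2

Answer: +2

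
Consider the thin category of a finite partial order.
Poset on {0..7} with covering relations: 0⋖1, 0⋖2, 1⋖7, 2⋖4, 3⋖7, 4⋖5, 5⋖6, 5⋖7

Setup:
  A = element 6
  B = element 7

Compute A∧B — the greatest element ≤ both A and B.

Lower bounds of A=6 and B=7: {0,2,4,5}
  0 ≤ 5
  2 ≤ 5
  4 ≤ 5
  5 ≤ 5
glb = 5

Answer: A∧B = 5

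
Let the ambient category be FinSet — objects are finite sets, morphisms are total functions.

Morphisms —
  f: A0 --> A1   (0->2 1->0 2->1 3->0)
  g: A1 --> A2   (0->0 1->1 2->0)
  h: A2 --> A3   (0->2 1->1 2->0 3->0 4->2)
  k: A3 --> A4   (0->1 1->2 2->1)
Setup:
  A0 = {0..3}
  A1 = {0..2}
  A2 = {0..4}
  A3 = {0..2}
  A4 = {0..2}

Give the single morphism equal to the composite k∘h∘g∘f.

  0 f-->2 g-->0 h-->2 k-->1
  1 f-->0 g-->0 h-->2 k-->1
  2 f-->1 g-->1 h-->1 k-->2
  3 f-->0 g-->0 h-->2 k-->1
composite: (0->1 1->1 2->2 3->1)

Answer: (0->1 1->1 2->2 3->1)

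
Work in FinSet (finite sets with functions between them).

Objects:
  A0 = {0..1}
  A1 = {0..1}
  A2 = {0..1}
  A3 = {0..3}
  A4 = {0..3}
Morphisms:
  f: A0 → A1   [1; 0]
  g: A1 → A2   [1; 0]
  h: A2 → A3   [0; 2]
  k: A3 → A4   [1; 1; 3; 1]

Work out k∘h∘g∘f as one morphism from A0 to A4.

Answer: [1; 3]

Trace:
  0 f→1 g→0 h→0 k→1
  1 f→0 g→1 h→2 k→3
result: [1; 3]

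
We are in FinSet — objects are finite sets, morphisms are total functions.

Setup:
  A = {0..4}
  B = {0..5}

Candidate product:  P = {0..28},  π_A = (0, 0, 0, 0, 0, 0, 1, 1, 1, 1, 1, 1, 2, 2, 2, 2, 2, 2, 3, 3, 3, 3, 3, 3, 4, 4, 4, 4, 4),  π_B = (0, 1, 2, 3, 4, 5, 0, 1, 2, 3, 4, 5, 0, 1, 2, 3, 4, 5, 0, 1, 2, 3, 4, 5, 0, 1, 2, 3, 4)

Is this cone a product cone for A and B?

Answer: NOT A VALID PRODUCT — |P|=29 ≠ |A|·|B|=30

Derivation:
|A|·|B| = 5·6 = 30;  |P| = 29
  → cardinalities differ; no bijection possible.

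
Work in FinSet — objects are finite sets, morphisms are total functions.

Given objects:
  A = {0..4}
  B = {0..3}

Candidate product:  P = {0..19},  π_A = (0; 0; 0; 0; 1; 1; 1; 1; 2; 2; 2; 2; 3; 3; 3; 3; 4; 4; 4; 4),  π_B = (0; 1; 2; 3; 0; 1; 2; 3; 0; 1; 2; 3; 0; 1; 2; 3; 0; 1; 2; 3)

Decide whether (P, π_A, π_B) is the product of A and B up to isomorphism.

Answer: VALID PRODUCT

Work:
|A|·|B| = 5·4 = 20;  |P| = 20
Check the pairing map k ↦ (π_A(k), π_B(k)):
  0 : (0,0)
  1 : (0,1)
  2 : (0,2)
  3 : (0,3)
  4 : (1,0)
  5 : (1,1)
  6 : (1,2)
  7 : (1,3)
  8 : (2,0)
  9 : (2,1)
  10 : (2,2)
  11 : (2,3)
  12 : (3,0)
  13 : (3,1)
  14 : (3,2)
  15 : (3,3)
  16 : (4,0)
  17 : (4,1)
  18 : (4,2)
  19 : (4,3)
distinct pairs in image: 20 / 20 needed
  → bijection onto A×B; projections well-typed.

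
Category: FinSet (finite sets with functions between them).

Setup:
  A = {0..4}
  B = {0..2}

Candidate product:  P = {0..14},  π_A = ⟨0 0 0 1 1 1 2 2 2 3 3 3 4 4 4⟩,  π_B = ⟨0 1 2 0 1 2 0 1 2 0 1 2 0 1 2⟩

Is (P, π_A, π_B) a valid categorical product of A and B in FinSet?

Answer: VALID PRODUCT

Trace:
|A|·|B| = 5·3 = 15;  |P| = 15
Check the pairing map k ↦ (π_A(k), π_B(k)):
  0 -> (0,0)
  1 -> (0,1)
  2 -> (0,2)
  3 -> (1,0)
  4 -> (1,1)
  5 -> (1,2)
  6 -> (2,0)
  7 -> (2,1)
  8 -> (2,2)
  9 -> (3,0)
  10 -> (3,1)
  11 -> (3,2)
  12 -> (4,0)
  13 -> (4,1)
  14 -> (4,2)
distinct pairs in image: 15 / 15 needed
  → bijection onto A×B; projections well-typed.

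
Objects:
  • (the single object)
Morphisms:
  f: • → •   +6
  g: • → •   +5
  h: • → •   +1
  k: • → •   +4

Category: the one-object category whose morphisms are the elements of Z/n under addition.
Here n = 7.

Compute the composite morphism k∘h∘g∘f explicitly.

Answer: +2

Work:
  0 +6≡6 +5≡4 +1≡5 +4≡2  (mod 7)
result: +2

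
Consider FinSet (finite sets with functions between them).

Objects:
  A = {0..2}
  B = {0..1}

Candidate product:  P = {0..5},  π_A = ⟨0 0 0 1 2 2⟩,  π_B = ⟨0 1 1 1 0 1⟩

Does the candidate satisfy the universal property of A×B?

Answer: NOT A VALID PRODUCT — duplicate pair at indices 1,2

Derivation:
|A|·|B| = 3·2 = 6;  |P| = 6
Check the pairing map k ↦ (π_A(k), π_B(k)):
  0 ↦ (0,0)
  1 ↦ (0,1)
  2 ↦ (0,1)  ✗ repeats pair of k=1
  3 ↦ (1,1)
  4 ↦ (2,0)
  5 ↦ (2,1)
distinct pairs in image: 5 / 6 needed
  → (0,1) hit at k=1 and k=2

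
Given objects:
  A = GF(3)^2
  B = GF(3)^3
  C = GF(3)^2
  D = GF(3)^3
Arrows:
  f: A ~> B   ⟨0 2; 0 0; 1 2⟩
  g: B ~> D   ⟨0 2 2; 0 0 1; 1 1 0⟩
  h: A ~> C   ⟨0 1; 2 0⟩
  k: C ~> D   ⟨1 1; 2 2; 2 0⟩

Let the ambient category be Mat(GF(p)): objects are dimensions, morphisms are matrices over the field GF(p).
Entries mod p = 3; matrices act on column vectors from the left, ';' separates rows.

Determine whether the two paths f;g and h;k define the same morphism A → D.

Path 1 = f;g:
  e0=⟨1,0⟩ f~>⟨0,0,1⟩ g~>⟨2,1,0⟩
  e1=⟨0,1⟩ f~>⟨2,0,2⟩ g~>⟨1,2,2⟩
  composite₁ = ⟨2 1; 1 2; 0 2⟩
Path 2 = h;k:
  e0=⟨1,0⟩ h~>⟨0,2⟩ k~>⟨2,1,0⟩
  e1=⟨0,1⟩ h~>⟨1,0⟩ k~>⟨1,2,2⟩
  composite₂ = ⟨2 1; 1 2; 0 2⟩
Equal? same morphism ✓

Answer: COMMUTES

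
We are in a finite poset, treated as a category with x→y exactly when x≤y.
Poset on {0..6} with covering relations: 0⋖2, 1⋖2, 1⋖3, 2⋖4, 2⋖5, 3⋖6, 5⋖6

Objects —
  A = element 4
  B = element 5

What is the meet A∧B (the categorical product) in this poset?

Common predecessors of 4,5: {0,1,2}
  0 <= 2
  1 <= 2
  2 <= 2
glb = 2

Answer: A∧B = 2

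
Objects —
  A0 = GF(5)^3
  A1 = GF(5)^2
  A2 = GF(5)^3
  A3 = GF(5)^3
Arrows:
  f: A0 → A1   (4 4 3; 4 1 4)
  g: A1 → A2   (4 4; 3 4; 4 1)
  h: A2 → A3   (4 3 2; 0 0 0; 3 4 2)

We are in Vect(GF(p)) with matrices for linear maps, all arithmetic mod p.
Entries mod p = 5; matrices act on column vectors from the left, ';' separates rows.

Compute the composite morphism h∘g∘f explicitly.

  e0=[1,0,0] f→[4,4] g→[2,3,0] h→[2,0,3]
  e1=[0,1,0] f→[4,1] g→[0,1,2] h→[2,0,3]
  e2=[0,0,1] f→[3,4] g→[3,0,1] h→[4,0,1]
⟦path⟧: (2 2 4; 0 0 0; 3 3 1)

Answer: (2 2 4; 0 0 0; 3 3 1)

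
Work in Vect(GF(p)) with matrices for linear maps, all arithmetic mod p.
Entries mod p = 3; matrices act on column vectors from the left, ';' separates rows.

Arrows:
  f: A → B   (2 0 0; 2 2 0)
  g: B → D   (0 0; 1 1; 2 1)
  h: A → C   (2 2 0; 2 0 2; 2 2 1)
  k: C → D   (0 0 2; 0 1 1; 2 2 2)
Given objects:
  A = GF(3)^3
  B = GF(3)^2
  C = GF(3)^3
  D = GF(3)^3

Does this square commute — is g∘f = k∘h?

Answer: DOES NOT COMMUTE

Derivation:
Along f;g (path 1):
  e0=[1,0,0] f→[2,2] g→[0,1,0]
  e1=[0,1,0] f→[0,2] g→[0,2,2]
  e2=[0,0,1] f→[0,0] g→[0,0,0]
  result₁ = (0 0 0; 1 2 0; 0 2 0)
Along h;k (path 2):
  e0=[1,0,0] h→[2,2,2] k→[1,1,0]
  e1=[0,1,0] h→[2,0,2] k→[1,2,2]
  e2=[0,0,1] h→[0,2,1] k→[2,0,0]
  result₂ = (1 1 2; 1 2 0; 0 2 0)
Equal? differ; not commutative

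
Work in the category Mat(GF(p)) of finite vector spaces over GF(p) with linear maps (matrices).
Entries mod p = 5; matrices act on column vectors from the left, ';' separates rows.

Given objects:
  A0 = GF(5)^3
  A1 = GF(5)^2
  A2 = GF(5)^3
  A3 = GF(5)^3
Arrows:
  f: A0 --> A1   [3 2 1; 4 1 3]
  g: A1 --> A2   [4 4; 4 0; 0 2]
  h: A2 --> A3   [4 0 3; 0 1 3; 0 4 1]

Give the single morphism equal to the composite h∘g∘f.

Answer: [1 4 2; 1 4 2; 1 4 2]

Trace:
  e0=(1,0,0) f-->(3,4) g-->(3,2,3) h-->(1,1,1)
  e1=(0,1,0) f-->(2,1) g-->(2,3,2) h-->(4,4,4)
  e2=(0,0,1) f-->(1,3) g-->(1,4,1) h-->(2,2,2)
⟦path⟧: [1 4 2; 1 4 2; 1 4 2]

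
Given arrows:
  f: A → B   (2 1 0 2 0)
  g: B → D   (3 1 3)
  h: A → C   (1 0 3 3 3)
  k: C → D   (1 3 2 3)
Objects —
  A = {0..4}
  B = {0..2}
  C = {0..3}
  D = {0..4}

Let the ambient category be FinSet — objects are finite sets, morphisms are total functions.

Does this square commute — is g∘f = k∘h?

1) trace f;g:
  0 f→2 g→3
  1 f→1 g→1
  2 f→0 g→3
  3 f→2 g→3
  4 f→0 g→3
  composite₁ = (3 1 3 3 3)
2) trace h;k:
  0 h→1 k→3
  1 h→0 k→1
  2 h→3 k→3
  3 h→3 k→3
  4 h→3 k→3
  composite₂ = (3 1 3 3 3)
Equal? YES — commutes

Answer: COMMUTES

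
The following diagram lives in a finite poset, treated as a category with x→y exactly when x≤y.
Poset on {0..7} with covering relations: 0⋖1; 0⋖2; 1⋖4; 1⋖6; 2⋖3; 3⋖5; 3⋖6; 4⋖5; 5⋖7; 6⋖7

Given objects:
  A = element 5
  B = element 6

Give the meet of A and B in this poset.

Answer: NO MEET EXISTS

Trace:
Common predecessors of 5,6: {0,1,2,3}
  maximal lower bounds 1 and 3 are incomparable: neither 1⊑3 nor 3⊑1
→ no greatest lower bound exists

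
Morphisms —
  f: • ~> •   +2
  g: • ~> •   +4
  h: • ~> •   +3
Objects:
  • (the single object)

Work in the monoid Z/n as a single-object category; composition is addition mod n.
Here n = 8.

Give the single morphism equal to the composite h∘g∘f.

  0 +2≡2 +4≡6 +3≡1  (mod 8)
composite: +1

Answer: +1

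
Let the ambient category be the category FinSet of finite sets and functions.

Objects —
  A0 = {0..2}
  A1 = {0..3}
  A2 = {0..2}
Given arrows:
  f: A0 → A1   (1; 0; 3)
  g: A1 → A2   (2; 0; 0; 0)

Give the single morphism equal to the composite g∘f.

Answer: (0; 2; 0)

Trace:
  0 f→1 g→0
  1 f→0 g→2
  2 f→3 g→0
⟦path⟧: (0; 2; 0)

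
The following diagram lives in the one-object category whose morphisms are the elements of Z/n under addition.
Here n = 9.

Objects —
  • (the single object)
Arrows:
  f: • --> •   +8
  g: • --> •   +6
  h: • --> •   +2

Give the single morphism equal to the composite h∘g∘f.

Answer: +7

Work:
  0 +8≡8 +6≡5 +2≡7  (mod 9)
⟦path⟧: +7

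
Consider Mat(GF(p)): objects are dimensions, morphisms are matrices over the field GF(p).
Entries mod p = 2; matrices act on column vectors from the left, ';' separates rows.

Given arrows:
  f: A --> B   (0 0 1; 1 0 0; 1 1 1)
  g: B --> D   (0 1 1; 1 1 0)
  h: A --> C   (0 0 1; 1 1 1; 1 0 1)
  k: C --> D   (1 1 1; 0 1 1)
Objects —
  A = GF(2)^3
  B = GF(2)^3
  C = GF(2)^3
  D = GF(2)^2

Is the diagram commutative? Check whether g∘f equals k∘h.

Answer: DOES NOT COMMUTE

Work:
1) trace f;g:
  e0=⟨1,0,0⟩ f-->⟨0,1,1⟩ g-->⟨0,1⟩
  e1=⟨0,1,0⟩ f-->⟨0,0,1⟩ g-->⟨1,0⟩
  e2=⟨0,0,1⟩ f-->⟨1,0,1⟩ g-->⟨1,1⟩
  result₁ = (0 1 1; 1 0 1)
2) trace h;k:
  e0=⟨1,0,0⟩ h-->⟨0,1,1⟩ k-->⟨0,0⟩
  e1=⟨0,1,0⟩ h-->⟨0,1,0⟩ k-->⟨1,1⟩
  e2=⟨0,0,1⟩ h-->⟨1,1,1⟩ k-->⟨1,0⟩
  result₂ = (0 1 1; 0 1 0)
Equal? distinct morphisms ✗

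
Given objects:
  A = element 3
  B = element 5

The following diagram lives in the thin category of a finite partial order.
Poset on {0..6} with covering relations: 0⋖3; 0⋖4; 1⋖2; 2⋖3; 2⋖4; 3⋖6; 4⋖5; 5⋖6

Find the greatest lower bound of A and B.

Answer: NO MEET EXISTS

Derivation:
Lower bounds of A=3 and B=5: {0,1,2}
  maximal lower bounds 0 and 2 are incomparable: neither 0<=2 nor 2<=0
→ no greatest lower bound exists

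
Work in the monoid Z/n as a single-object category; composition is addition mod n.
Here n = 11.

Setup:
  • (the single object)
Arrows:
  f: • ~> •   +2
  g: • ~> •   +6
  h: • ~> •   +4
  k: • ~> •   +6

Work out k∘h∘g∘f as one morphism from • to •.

  0 +2≡2 +6≡8 +4≡1 +6≡7  (mod 11)
⟦path⟧: +7

Answer: +7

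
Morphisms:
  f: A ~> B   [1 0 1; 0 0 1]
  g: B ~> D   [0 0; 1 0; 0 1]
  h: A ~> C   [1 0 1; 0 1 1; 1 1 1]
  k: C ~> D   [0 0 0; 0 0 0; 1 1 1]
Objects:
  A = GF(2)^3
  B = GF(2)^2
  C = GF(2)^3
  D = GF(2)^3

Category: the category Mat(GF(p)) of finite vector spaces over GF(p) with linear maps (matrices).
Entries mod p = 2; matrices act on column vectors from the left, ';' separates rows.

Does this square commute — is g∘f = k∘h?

Along f;g (path 1):
  e0=⟨1,0,0⟩ f~>⟨1,0⟩ g~>⟨0,1,0⟩
  e1=⟨0,1,0⟩ f~>⟨0,0⟩ g~>⟨0,0,0⟩
  e2=⟨0,0,1⟩ f~>⟨1,1⟩ g~>⟨0,1,1⟩
  composite₁ = [0 0 0; 1 0 1; 0 0 1]
Along h;k (path 2):
  e0=⟨1,0,0⟩ h~>⟨1,0,1⟩ k~>⟨0,0,0⟩
  e1=⟨0,1,0⟩ h~>⟨0,1,1⟩ k~>⟨0,0,0⟩
  e2=⟨0,0,1⟩ h~>⟨1,1,1⟩ k~>⟨0,0,1⟩
  composite₂ = [0 0 0; 0 0 0; 0 0 1]
Equal? differ; not commutative

Answer: DOES NOT COMMUTE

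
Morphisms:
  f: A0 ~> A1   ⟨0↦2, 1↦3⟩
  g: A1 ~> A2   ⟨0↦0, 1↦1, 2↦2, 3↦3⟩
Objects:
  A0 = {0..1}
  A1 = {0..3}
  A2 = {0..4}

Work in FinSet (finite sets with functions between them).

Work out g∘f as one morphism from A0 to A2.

Answer: ⟨0↦2, 1↦3⟩

Work:
  0 f~>2 g~>2
  1 f~>3 g~>3
⟦path⟧: ⟨0↦2, 1↦3⟩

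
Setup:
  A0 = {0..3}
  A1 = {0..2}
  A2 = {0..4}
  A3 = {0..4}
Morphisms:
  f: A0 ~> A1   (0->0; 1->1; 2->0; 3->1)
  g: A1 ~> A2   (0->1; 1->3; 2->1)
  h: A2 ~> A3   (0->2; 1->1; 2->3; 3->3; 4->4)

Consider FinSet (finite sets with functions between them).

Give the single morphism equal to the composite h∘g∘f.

  0 f~>0 g~>1 h~>1
  1 f~>1 g~>3 h~>3
  2 f~>0 g~>1 h~>1
  3 f~>1 g~>3 h~>3
⟦path⟧: (0->1; 1->3; 2->1; 3->3)

Answer: (0->1; 1->3; 2->1; 3->3)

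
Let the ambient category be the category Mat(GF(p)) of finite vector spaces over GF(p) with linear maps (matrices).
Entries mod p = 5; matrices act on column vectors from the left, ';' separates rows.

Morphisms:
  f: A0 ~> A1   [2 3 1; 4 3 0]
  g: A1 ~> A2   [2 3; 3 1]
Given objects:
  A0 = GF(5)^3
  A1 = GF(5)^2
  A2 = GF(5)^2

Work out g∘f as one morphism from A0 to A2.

  e0=[1,0,0] f~>[2,4] g~>[1,0]
  e1=[0,1,0] f~>[3,3] g~>[0,2]
  e2=[0,0,1] f~>[1,0] g~>[2,3]
⟦path⟧: [1 0 2; 0 2 3]

Answer: [1 0 2; 0 2 3]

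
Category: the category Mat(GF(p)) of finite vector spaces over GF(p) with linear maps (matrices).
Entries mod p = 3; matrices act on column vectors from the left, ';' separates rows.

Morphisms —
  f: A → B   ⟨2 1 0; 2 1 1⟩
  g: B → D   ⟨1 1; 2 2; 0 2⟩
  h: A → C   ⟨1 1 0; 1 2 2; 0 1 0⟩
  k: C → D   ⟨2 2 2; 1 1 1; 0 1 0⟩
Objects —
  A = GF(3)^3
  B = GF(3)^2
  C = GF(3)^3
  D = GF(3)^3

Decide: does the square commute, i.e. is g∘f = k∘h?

1) trace f;g:
  e0=(1,0,0) f→(2,2) g→(1,2,1)
  e1=(0,1,0) f→(1,1) g→(2,1,2)
  e2=(0,0,1) f→(0,1) g→(1,2,2)
  composite₁ = ⟨1 2 1; 2 1 2; 1 2 2⟩
2) trace h;k:
  e0=(1,0,0) h→(1,1,0) k→(1,2,1)
  e1=(0,1,0) h→(1,2,1) k→(2,1,2)
  e2=(0,0,1) h→(0,2,0) k→(1,2,2)
  composite₂ = ⟨1 2 1; 2 1 2; 1 2 2⟩
Equal? same morphism ✓

Answer: COMMUTES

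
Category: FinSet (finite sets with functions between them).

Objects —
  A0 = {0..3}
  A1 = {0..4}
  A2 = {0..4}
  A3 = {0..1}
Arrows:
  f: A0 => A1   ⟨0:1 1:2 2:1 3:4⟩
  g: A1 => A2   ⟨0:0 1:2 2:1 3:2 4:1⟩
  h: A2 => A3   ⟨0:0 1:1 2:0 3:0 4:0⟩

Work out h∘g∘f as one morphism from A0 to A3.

  0 f=>1 g=>2 h=>0
  1 f=>2 g=>1 h=>1
  2 f=>1 g=>2 h=>0
  3 f=>4 g=>1 h=>1
⟦path⟧: ⟨0:0 1:1 2:0 3:1⟩

Answer: ⟨0:0 1:1 2:0 3:1⟩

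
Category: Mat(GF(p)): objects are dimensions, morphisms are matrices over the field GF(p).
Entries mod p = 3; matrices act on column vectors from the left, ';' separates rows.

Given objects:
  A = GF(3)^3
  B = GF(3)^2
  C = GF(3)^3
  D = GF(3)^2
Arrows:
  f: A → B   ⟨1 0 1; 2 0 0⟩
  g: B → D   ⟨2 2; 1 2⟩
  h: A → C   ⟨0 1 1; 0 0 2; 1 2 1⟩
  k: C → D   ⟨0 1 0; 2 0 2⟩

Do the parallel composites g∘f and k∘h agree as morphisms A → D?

Path 1 = f;g:
  e0=[1,0,0] f→[1,2] g→[0,2]
  e1=[0,1,0] f→[0,0] g→[0,0]
  e2=[0,0,1] f→[1,0] g→[2,1]
  ⟦path⟧₁ = ⟨0 0 2; 2 0 1⟩
Path 2 = h;k:
  e0=[1,0,0] h→[0,0,1] k→[0,2]
  e1=[0,1,0] h→[1,0,2] k→[0,0]
  e2=[0,0,1] h→[1,2,1] k→[2,1]
  ⟦path⟧₂ = ⟨0 0 2; 2 0 1⟩
Equal? YES — commutes

Answer: COMMUTES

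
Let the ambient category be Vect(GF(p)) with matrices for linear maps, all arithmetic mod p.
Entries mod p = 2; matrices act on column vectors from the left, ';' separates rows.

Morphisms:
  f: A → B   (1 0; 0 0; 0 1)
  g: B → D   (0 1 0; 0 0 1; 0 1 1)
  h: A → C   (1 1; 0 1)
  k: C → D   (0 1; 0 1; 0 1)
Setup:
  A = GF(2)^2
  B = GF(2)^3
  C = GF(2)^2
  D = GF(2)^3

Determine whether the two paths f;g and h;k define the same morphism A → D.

Along f;g (path 1):
  e0=(1,0) f→(1,0,0) g→(0,0,0)
  e1=(0,1) f→(0,0,1) g→(0,1,1)
  composite₁ = (0 0; 0 1; 0 1)
Along h;k (path 2):
  e0=(1,0) h→(1,0) k→(0,0,0)
  e1=(0,1) h→(1,1) k→(1,1,1)
  composite₂ = (0 1; 0 1; 0 1)
Equal? differ; not commutative

Answer: DOES NOT COMMUTE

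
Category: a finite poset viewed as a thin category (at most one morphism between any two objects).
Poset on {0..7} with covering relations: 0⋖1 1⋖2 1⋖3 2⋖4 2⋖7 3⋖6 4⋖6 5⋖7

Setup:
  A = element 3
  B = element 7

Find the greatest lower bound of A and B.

Lower bounds of A=3 and B=7: {0,1}
  0 ⊑ 1
  1 ⊑ 1
glb = 1

Answer: A∧B = 1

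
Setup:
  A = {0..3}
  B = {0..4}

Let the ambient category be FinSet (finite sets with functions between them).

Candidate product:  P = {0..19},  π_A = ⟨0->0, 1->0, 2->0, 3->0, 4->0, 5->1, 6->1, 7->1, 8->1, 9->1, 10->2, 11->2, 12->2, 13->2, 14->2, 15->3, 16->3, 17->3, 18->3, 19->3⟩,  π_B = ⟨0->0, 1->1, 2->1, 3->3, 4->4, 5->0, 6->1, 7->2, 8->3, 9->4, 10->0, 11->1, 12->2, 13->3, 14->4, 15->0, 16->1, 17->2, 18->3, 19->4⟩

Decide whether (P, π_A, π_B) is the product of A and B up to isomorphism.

|A|·|B| = 4·5 = 20;  |P| = 20
Check the pairing map k ↦ (π_A(k), π_B(k)):
  0 -> (0,0)
  1 -> (0,1)
  2 -> (0,1)  ✗ repeats pair of k=1
  3 -> (0,3)
  4 -> (0,4)
  5 -> (1,0)
  6 -> (1,1)
  7 -> (1,2)
  8 -> (1,3)
  9 -> (1,4)
  10 -> (2,0)
  11 -> (2,1)
  12 -> (2,2)
  13 -> (2,3)
  14 -> (2,4)
  15 -> (3,0)
  16 -> (3,1)
  17 -> (3,2)
  18 -> (3,3)
  19 -> (3,4)
distinct pairs in image: 19 / 20 needed
  → (0,1) hit at k=1 and k=2

Answer: NOT A VALID PRODUCT — duplicate pair at indices 1,2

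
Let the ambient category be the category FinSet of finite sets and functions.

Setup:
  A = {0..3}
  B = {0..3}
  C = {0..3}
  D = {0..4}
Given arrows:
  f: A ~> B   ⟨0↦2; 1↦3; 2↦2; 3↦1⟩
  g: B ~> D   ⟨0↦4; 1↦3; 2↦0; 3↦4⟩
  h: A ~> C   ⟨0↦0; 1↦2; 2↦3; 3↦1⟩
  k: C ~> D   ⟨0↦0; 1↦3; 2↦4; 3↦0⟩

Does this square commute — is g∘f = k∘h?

Along f;g (path 1):
  0 f~>2 g~>0
  1 f~>3 g~>4
  2 f~>2 g~>0
  3 f~>1 g~>3
  composite₁ = ⟨0↦0; 1↦4; 2↦0; 3↦3⟩
Along h;k (path 2):
  0 h~>0 k~>0
  1 h~>2 k~>4
  2 h~>3 k~>0
  3 h~>1 k~>3
  composite₂ = ⟨0↦0; 1↦4; 2↦0; 3↦3⟩
Equal? same morphism ✓

Answer: COMMUTES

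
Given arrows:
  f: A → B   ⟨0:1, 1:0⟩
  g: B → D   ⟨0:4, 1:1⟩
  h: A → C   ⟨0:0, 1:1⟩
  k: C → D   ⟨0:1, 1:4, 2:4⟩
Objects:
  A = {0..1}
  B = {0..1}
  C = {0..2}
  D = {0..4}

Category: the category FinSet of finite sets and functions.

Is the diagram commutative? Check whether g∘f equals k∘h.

Answer: COMMUTES

Trace:
Path 1 = f;g:
  0 f→1 g→1
  1 f→0 g→4
  ⟦path⟧₁ = ⟨0:1, 1:4⟩
Path 2 = h;k:
  0 h→0 k→1
  1 h→1 k→4
  ⟦path⟧₂ = ⟨0:1, 1:4⟩
Equal? same morphism ✓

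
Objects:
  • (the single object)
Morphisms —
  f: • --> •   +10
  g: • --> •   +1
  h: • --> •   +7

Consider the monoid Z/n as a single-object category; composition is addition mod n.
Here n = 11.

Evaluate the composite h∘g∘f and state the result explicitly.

  0 +10≡10 +1≡0 +7≡7  (mod 11)
result: +7

Answer: +7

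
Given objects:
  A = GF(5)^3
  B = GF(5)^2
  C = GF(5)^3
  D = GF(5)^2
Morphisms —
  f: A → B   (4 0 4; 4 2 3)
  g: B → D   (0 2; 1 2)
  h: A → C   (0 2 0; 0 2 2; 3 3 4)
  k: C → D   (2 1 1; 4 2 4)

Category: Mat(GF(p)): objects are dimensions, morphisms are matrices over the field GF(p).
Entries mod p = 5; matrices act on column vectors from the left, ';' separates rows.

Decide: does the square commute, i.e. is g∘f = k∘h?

Answer: COMMUTES

Work:
Along f;g (path 1):
  e0=⟨1,0,0⟩ f→⟨4,4⟩ g→⟨3,2⟩
  e1=⟨0,1,0⟩ f→⟨0,2⟩ g→⟨4,4⟩
  e2=⟨0,0,1⟩ f→⟨4,3⟩ g→⟨1,0⟩
  result₁ = (3 4 1; 2 4 0)
Along h;k (path 2):
  e0=⟨1,0,0⟩ h→⟨0,0,3⟩ k→⟨3,2⟩
  e1=⟨0,1,0⟩ h→⟨2,2,3⟩ k→⟨4,4⟩
  e2=⟨0,0,1⟩ h→⟨0,2,4⟩ k→⟨1,0⟩
  result₂ = (3 4 1; 2 4 0)
Equal? same morphism ✓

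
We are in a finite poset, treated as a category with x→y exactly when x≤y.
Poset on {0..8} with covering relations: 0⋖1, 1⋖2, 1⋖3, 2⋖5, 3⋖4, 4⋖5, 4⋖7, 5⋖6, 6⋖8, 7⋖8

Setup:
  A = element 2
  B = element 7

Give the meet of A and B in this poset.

Common predecessors of 2,7: {0,1}
  0 <= 1
  1 <= 1
glb = 1

Answer: A∧B = 1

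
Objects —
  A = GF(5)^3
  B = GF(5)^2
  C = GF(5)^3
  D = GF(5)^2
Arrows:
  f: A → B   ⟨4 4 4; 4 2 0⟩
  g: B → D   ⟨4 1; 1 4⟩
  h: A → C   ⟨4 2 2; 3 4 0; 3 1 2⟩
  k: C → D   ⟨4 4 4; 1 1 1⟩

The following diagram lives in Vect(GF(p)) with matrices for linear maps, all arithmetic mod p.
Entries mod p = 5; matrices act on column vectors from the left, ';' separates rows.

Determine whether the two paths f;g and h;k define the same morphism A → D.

1) trace f;g:
  e0=[1,0,0] f→[4,4] g→[0,0]
  e1=[0,1,0] f→[4,2] g→[3,2]
  e2=[0,0,1] f→[4,0] g→[1,4]
  result₁ = ⟨0 3 1; 0 2 4⟩
2) trace h;k:
  e0=[1,0,0] h→[4,3,3] k→[0,0]
  e1=[0,1,0] h→[2,4,1] k→[3,2]
  e2=[0,0,1] h→[2,0,2] k→[1,4]
  result₂ = ⟨0 3 1; 0 2 4⟩
Equal? equal; square commutes

Answer: COMMUTES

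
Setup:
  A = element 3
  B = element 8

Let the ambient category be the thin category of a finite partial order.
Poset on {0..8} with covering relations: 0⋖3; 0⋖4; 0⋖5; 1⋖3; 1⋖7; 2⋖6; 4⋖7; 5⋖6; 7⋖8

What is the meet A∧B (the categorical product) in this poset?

{x : x≤A ∧ x≤B} = {0,1}  (A=3, B=8)
  maximal lower bounds 0 and 1 are incomparable: neither 0≤1 nor 1≤0
→ no greatest lower bound exists

Answer: NO MEET EXISTS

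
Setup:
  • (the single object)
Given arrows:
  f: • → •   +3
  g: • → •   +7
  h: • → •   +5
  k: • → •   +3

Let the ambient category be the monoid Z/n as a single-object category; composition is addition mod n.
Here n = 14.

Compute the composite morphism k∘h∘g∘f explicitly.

Answer: +4

Derivation:
  0 +3≡3 +7≡10 +5≡1 +3≡4  (mod 14)
composite: +4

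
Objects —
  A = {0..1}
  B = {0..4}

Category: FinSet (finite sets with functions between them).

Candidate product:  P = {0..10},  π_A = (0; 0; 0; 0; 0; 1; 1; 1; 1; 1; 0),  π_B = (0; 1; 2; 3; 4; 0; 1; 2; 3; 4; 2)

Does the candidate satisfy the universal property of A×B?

|A|·|B| = 2·5 = 10;  |P| = 11
  → cardinalities differ; no bijection possible.

Answer: NOT A VALID PRODUCT — |P|=11 ≠ |A|·|B|=10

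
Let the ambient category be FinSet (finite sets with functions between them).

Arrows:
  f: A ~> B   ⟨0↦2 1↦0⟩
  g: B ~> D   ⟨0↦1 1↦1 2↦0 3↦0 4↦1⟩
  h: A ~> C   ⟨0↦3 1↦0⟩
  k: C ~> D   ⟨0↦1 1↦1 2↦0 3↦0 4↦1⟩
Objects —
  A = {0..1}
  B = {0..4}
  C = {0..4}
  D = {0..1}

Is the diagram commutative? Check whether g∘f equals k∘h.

1) trace f;g:
  0 f~>2 g~>0
  1 f~>0 g~>1
  composite₁ = ⟨0↦0 1↦1⟩
2) trace h;k:
  0 h~>3 k~>0
  1 h~>0 k~>1
  composite₂ = ⟨0↦0 1↦1⟩
Equal? same morphism ✓

Answer: COMMUTES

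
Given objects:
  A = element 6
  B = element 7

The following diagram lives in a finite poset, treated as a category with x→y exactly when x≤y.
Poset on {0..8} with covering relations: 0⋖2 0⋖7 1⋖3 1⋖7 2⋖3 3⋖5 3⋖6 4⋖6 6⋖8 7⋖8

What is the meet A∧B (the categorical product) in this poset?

Answer: NO MEET EXISTS

Derivation:
Lower bounds of A=6 and B=7: {0,1}
  maximal lower bounds 0 and 1 are incomparable: neither 0<=1 nor 1<=0
→ no greatest lower bound exists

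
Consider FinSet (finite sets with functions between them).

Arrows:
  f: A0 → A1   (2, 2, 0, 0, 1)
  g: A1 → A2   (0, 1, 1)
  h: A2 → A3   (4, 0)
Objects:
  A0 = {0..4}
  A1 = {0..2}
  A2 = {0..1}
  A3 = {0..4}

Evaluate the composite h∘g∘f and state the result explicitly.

  0 f→2 g→1 h→0
  1 f→2 g→1 h→0
  2 f→0 g→0 h→4
  3 f→0 g→0 h→4
  4 f→1 g→1 h→0
⟦path⟧: (0, 0, 4, 4, 0)

Answer: (0, 0, 4, 4, 0)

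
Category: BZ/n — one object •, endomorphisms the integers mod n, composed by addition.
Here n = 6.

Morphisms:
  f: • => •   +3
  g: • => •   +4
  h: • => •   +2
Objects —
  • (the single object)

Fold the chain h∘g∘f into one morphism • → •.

Answer: +3

Trace:
  0 +3≡3 +4≡1 +2≡3  (mod 6)
composite: +3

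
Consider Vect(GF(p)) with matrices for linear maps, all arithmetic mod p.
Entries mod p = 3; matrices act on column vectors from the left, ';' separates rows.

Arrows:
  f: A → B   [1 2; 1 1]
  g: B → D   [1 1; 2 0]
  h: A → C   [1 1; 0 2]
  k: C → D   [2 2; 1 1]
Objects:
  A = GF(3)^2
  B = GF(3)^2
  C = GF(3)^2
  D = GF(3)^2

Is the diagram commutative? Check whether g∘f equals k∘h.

Along f;g (path 1):
  e0=(1,0) f→(1,1) g→(2,2)
  e1=(0,1) f→(2,1) g→(0,1)
  ⟦path⟧₁ = [2 0; 2 1]
Along h;k (path 2):
  e0=(1,0) h→(1,0) k→(2,1)
  e1=(0,1) h→(1,2) k→(0,0)
  ⟦path⟧₂ = [2 0; 1 0]
Equal? distinct morphisms ✗

Answer: DOES NOT COMMUTE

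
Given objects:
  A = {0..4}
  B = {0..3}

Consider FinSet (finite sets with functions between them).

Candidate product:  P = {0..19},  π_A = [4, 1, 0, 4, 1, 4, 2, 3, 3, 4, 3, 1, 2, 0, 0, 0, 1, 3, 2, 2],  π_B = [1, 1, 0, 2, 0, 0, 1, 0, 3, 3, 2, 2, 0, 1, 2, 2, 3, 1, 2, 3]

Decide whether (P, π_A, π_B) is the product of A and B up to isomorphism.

|A|·|B| = 5·4 = 20;  |P| = 20
Check the pairing map k ↦ (π_A(k), π_B(k)):
  0 -> (4,1)
  1 -> (1,1)
  2 -> (0,0)
  3 -> (4,2)
  4 -> (1,0)
  5 -> (4,0)
  6 -> (2,1)
  7 -> (3,0)
  8 -> (3,3)
  9 -> (4,3)
  10 -> (3,2)
  11 -> (1,2)
  12 -> (2,0)
  13 -> (0,1)
  14 -> (0,2)
  15 -> (0,2)  ✗ repeats pair of k=14
  16 -> (1,3)
  17 -> (3,1)
  18 -> (2,2)
  19 -> (2,3)
distinct pairs in image: 19 / 20 needed
  → (0,2) hit at k=14 and k=15

Answer: NOT A VALID PRODUCT — duplicate pair at indices 15,14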